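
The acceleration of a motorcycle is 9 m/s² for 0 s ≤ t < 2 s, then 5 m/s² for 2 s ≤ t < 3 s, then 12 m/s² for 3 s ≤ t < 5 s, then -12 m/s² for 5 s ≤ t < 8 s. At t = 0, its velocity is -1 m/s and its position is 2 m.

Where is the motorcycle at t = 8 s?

On each constant-a segment, Δv = aΔt and Δx = v₀Δt + ½aΔt²; chain segment to segment.
0–2 s: v starts -1 m/s; Δx = -1·2 + ½·9·2² = 16 m; v ends 17 m/s.
2–3 s: v starts 17 m/s; Δx = 17·1 + ½·5·1² = 19.5 m; v ends 22 m/s.
3–5 s: v starts 22 m/s; Δx = 22·2 + ½·12·2² = 68 m; v ends 46 m/s.
5–8 s: v starts 46 m/s; Δx = 46·3 + ½·-12·3² = 84 m; v ends 10 m/s.
x(8) = 2 + Σ Δx = 189.5 m.

189.5 m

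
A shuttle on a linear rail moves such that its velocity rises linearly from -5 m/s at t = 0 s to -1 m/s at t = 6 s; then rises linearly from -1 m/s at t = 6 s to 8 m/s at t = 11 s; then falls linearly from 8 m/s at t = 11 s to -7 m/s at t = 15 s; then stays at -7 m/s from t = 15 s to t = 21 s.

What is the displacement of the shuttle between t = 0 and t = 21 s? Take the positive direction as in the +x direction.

-40.5 m

Net displacement equals the area under the velocity-time graph (areas below the axis count negative).
0–6 s: ½(-5 + -1)(6) = -18 m
6–11 s: ½(-1 + 8)(5) = 17.5 m
11–15 s: ½(8 + -7)(4) = 2 m
15–21 s: -7 × 6 = -42 m
Net displacement = -40.5 m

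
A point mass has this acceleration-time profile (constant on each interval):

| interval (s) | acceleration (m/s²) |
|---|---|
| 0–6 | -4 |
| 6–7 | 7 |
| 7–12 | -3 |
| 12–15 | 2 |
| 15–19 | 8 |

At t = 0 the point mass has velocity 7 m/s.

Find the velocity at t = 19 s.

13 m/s

Δv equals the area under the a-t graph; then v = v₀ + Δv.
0–6 s: -4 × 6 = -24 m/s
6–7 s: 7 × 1 = 7 m/s
7–12 s: -3 × 5 = -15 m/s
12–15 s: 2 × 3 = 6 m/s
15–19 s: 8 × 4 = 32 m/s
Δv = 6 m/s, so v(19) = 7 + (6) = 13 m/s.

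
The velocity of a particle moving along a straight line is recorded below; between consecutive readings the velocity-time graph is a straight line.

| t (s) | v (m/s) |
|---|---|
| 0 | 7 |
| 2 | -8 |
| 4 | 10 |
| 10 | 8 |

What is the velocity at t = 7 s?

9 m/s

On 4–10 s the graph is linear from 10 to 8 m/s: v(7) = 10 + (8 − 10)·(7 − 4)/(10 − 4) = 9 m/s.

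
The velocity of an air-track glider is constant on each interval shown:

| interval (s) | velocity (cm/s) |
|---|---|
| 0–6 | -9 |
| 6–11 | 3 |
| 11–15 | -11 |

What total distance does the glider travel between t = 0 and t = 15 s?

113 cm

Distance (not displacement) is the total path length: add the absolute areas under v-t.
0–6 s: |-9| × 6 = 54 cm
6–11 s: |3| × 5 = 15 cm
11–15 s: |-11| × 4 = 44 cm
Total distance = 113 cm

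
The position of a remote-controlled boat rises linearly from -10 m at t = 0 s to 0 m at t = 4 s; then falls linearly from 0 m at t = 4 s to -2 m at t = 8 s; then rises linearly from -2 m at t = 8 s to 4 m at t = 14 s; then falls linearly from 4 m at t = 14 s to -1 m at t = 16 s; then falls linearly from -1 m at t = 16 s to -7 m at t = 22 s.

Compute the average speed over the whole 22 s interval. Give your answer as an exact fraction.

29/22 m/s

Average speed = (total path length)/(elapsed time); on a piecewise-linear x-t graph the path length is Σ|Δx|.
0–4 s: |Δx| = |0 − -10| = 10 m
4–8 s: |Δx| = |-2 − 0| = 2 m
8–14 s: |Δx| = |4 − -2| = 6 m
14–16 s: |Δx| = |-1 − 4| = 5 m
16–22 s: |Δx| = |-7 − -1| = 6 m
Total path = 29 m; average speed = 29/22 = 29/22 m/s.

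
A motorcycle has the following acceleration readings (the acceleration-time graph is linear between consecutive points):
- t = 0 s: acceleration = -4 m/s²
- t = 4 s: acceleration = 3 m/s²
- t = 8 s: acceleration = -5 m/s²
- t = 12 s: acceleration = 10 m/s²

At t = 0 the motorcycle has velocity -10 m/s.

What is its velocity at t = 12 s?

Δv equals the area under the a-t graph; then v = v₀ + Δv.
0–4 s: ½(-4 + 3)(4) = -2 m/s
4–8 s: ½(3 + -5)(4) = -4 m/s
8–12 s: ½(-5 + 10)(4) = 10 m/s
Δv = 4 m/s, so v(12) = -10 + (4) = -6 m/s.

-6 m/s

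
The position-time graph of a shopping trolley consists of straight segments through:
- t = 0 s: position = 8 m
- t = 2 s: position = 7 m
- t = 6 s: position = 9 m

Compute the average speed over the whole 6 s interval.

0.5 m/s

Average speed = (total path length)/(elapsed time); on a piecewise-linear x-t graph the path length is Σ|Δx|.
0–2 s: |Δx| = |7 − 8| = 1 m
2–6 s: |Δx| = |9 − 7| = 2 m
Total path = 3 m; average speed = 3/6 = 0.5 m/s.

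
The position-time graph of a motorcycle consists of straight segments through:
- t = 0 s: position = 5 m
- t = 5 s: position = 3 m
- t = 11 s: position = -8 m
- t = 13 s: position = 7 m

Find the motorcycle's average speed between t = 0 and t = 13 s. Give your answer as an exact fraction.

Average speed = (total path length)/(elapsed time); on a piecewise-linear x-t graph the path length is Σ|Δx|.
0–5 s: |Δx| = |3 − 5| = 2 m
5–11 s: |Δx| = |-8 − 3| = 11 m
11–13 s: |Δx| = |7 − -8| = 15 m
Total path = 28 m; average speed = 28/13 = 28/13 m/s.

28/13 m/s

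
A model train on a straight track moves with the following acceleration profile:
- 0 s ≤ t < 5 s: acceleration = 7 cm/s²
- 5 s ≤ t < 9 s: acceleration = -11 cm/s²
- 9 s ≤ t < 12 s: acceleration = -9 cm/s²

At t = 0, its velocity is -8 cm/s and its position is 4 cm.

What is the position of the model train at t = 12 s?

-20 cm

On each constant-a segment, Δv = aΔt and Δx = v₀Δt + ½aΔt²; chain segment to segment.
0–5 s: v starts -8 cm/s; Δx = -8·5 + ½·7·5² = 47.5 cm; v ends 27 cm/s.
5–9 s: v starts 27 cm/s; Δx = 27·4 + ½·-11·4² = 20 cm; v ends -17 cm/s.
9–12 s: v starts -17 cm/s; Δx = -17·3 + ½·-9·3² = -91.5 cm; v ends -44 cm/s.
x(12) = 4 + Σ Δx = -20 cm.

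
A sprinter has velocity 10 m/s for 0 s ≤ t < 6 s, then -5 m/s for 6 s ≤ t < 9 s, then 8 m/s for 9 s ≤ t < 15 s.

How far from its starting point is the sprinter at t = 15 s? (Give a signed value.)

Net displacement equals the area under the velocity-time graph (areas below the axis count negative).
0–6 s: 10 × 6 = 60 m
6–9 s: -5 × 3 = -15 m
9–15 s: 8 × 6 = 48 m
Net displacement = 93 m

93 m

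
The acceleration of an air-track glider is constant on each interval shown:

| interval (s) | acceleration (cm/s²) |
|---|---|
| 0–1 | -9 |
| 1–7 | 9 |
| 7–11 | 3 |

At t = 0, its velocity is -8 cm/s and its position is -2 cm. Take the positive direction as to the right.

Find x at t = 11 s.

217.5 cm

On each constant-a segment, Δv = aΔt and Δx = v₀Δt + ½aΔt²; chain segment to segment.
0–1 s: v starts -8 cm/s; Δx = -8·1 + ½·-9·1² = -12.5 cm; v ends -17 cm/s.
1–7 s: v starts -17 cm/s; Δx = -17·6 + ½·9·6² = 60 cm; v ends 37 cm/s.
7–11 s: v starts 37 cm/s; Δx = 37·4 + ½·3·4² = 172 cm; v ends 49 cm/s.
x(11) = -2 + Σ Δx = 217.5 cm.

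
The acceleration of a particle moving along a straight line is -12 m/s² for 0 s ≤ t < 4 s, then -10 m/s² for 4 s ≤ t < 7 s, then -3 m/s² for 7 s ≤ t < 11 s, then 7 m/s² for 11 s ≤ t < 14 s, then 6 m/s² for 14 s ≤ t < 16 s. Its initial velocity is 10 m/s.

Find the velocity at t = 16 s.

-47 m/s

Δv equals the area under the a-t graph; then v = v₀ + Δv.
0–4 s: -12 × 4 = -48 m/s
4–7 s: -10 × 3 = -30 m/s
7–11 s: -3 × 4 = -12 m/s
11–14 s: 7 × 3 = 21 m/s
14–16 s: 6 × 2 = 12 m/s
Δv = -57 m/s, so v(16) = 10 + (-57) = -47 m/s.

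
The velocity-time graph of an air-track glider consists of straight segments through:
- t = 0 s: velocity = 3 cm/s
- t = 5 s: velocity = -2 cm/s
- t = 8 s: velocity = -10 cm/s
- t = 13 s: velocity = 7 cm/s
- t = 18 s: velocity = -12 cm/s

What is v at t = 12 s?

3.6 cm/s

On 8–13 s the graph is linear from -10 to 7 cm/s: v(12) = -10 + (7 − -10)·(12 − 8)/(13 − 8) = 3.6 cm/s.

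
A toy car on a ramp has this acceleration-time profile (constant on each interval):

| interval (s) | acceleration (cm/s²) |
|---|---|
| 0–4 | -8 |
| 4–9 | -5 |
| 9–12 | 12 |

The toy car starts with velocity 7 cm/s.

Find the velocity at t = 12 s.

-14 cm/s

Δv equals the area under the a-t graph; then v = v₀ + Δv.
0–4 s: -8 × 4 = -32 cm/s
4–9 s: -5 × 5 = -25 cm/s
9–12 s: 12 × 3 = 36 cm/s
Δv = -21 cm/s, so v(12) = 7 + (-21) = -14 cm/s.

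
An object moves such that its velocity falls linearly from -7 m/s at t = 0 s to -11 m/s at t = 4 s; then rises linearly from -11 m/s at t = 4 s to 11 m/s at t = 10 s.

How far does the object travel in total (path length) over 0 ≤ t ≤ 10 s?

Total distance travelled is ∫|v| dt — sum the magnitudes of each area piece.
0–4 s: |½(-7 + -11)(4)| = 36 m
4–10 s: v = 0 at t = 7 s; triangle areas 16.5 + 16.5 = 33 m
Total distance = 69 m

69 m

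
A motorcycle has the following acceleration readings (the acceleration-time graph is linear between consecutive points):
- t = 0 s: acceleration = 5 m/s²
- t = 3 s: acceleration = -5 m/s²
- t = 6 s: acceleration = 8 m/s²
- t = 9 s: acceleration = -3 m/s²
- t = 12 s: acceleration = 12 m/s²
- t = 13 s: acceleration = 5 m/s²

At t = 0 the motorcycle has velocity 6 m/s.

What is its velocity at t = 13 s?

Δv equals the area under the a-t graph; then v = v₀ + Δv.
0–3 s: ½(5 + -5)(3) = 0 m/s
3–6 s: ½(-5 + 8)(3) = 4.5 m/s
6–9 s: ½(8 + -3)(3) = 7.5 m/s
9–12 s: ½(-3 + 12)(3) = 13.5 m/s
12–13 s: ½(12 + 5)(1) = 8.5 m/s
Δv = 34 m/s, so v(13) = 6 + (34) = 40 m/s.

40 m/s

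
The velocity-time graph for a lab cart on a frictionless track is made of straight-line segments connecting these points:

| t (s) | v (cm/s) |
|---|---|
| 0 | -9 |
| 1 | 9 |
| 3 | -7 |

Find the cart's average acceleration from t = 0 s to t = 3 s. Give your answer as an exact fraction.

2/3 cm/s²

Average acceleration = Δv/Δt = (-7 − -9)/(3 − 0) = 2/3 cm/s².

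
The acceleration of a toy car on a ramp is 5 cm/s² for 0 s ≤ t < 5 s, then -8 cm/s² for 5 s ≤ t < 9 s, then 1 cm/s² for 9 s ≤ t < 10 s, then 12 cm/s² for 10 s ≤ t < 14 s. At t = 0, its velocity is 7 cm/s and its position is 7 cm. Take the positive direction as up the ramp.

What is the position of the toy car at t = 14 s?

269 cm

On each constant-a segment, Δv = aΔt and Δx = v₀Δt + ½aΔt²; chain segment to segment.
0–5 s: v starts 7 cm/s; Δx = 7·5 + ½·5·5² = 97.5 cm; v ends 32 cm/s.
5–9 s: v starts 32 cm/s; Δx = 32·4 + ½·-8·4² = 64 cm; v ends 0 cm/s.
9–10 s: v starts 0 cm/s; Δx = 0·1 + ½·1·1² = 0.5 cm; v ends 1 cm/s.
10–14 s: v starts 1 cm/s; Δx = 1·4 + ½·12·4² = 100 cm; v ends 49 cm/s.
x(14) = 7 + Σ Δx = 269 cm.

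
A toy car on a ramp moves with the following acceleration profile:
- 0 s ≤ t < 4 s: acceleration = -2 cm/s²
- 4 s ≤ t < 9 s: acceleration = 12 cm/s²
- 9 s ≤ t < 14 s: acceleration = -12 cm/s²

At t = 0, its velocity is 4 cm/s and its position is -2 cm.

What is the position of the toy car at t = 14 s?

On each constant-a segment, Δv = aΔt and Δx = v₀Δt + ½aΔt²; chain segment to segment.
0–4 s: v starts 4 cm/s; Δx = 4·4 + ½·-2·4² = 0 cm; v ends -4 cm/s.
4–9 s: v starts -4 cm/s; Δx = -4·5 + ½·12·5² = 130 cm; v ends 56 cm/s.
9–14 s: v starts 56 cm/s; Δx = 56·5 + ½·-12·5² = 130 cm; v ends -4 cm/s.
x(14) = -2 + Σ Δx = 258 cm.

258 cm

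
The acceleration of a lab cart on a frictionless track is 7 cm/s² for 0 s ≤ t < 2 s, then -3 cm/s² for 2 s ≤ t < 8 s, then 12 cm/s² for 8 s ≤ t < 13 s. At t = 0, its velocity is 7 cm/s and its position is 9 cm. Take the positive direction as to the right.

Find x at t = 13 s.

274 cm

On each constant-a segment, Δv = aΔt and Δx = v₀Δt + ½aΔt²; chain segment to segment.
0–2 s: v starts 7 cm/s; Δx = 7·2 + ½·7·2² = 28 cm; v ends 21 cm/s.
2–8 s: v starts 21 cm/s; Δx = 21·6 + ½·-3·6² = 72 cm; v ends 3 cm/s.
8–13 s: v starts 3 cm/s; Δx = 3·5 + ½·12·5² = 165 cm; v ends 63 cm/s.
x(13) = 9 + Σ Δx = 274 cm.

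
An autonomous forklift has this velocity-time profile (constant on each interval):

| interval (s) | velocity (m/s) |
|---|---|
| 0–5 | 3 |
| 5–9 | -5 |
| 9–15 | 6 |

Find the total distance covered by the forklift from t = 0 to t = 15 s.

Total distance travelled is ∫|v| dt — sum the magnitudes of each area piece.
0–5 s: |3| × 5 = 15 m
5–9 s: |-5| × 4 = 20 m
9–15 s: |6| × 6 = 36 m
Total distance = 71 m

71 m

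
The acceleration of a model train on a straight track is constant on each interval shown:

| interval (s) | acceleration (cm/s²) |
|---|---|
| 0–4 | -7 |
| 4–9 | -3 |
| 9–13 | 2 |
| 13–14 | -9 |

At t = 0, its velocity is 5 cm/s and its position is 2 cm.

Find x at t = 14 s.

On each constant-a segment, Δv = aΔt and Δx = v₀Δt + ½aΔt²; chain segment to segment.
0–4 s: v starts 5 cm/s; Δx = 5·4 + ½·-7·4² = -36 cm; v ends -23 cm/s.
4–9 s: v starts -23 cm/s; Δx = -23·5 + ½·-3·5² = -152.5 cm; v ends -38 cm/s.
9–13 s: v starts -38 cm/s; Δx = -38·4 + ½·2·4² = -136 cm; v ends -30 cm/s.
13–14 s: v starts -30 cm/s; Δx = -30·1 + ½·-9·1² = -34.5 cm; v ends -39 cm/s.
x(14) = 2 + Σ Δx = -357 cm.

-357 cm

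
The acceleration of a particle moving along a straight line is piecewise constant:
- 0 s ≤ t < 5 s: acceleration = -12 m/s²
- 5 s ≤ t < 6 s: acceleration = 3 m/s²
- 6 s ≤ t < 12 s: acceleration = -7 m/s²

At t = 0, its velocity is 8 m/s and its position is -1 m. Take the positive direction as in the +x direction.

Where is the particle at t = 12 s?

-581.5 m

On each constant-a segment, Δv = aΔt and Δx = v₀Δt + ½aΔt²; chain segment to segment.
0–5 s: v starts 8 m/s; Δx = 8·5 + ½·-12·5² = -110 m; v ends -52 m/s.
5–6 s: v starts -52 m/s; Δx = -52·1 + ½·3·1² = -50.5 m; v ends -49 m/s.
6–12 s: v starts -49 m/s; Δx = -49·6 + ½·-7·6² = -420 m; v ends -91 m/s.
x(12) = -1 + Σ Δx = -581.5 m.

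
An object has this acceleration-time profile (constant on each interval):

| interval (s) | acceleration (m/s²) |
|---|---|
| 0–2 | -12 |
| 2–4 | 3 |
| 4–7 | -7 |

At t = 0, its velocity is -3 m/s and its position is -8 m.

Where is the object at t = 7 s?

On each constant-a segment, Δv = aΔt and Δx = v₀Δt + ½aΔt²; chain segment to segment.
0–2 s: v starts -3 m/s; Δx = -3·2 + ½·-12·2² = -30 m; v ends -27 m/s.
2–4 s: v starts -27 m/s; Δx = -27·2 + ½·3·2² = -48 m; v ends -21 m/s.
4–7 s: v starts -21 m/s; Δx = -21·3 + ½·-7·3² = -94.5 m; v ends -42 m/s.
x(7) = -8 + Σ Δx = -180.5 m.

-180.5 m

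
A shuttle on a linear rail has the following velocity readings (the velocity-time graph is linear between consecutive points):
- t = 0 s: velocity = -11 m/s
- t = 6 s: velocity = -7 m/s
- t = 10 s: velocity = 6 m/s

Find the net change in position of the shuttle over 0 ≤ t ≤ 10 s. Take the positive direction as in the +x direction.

-56 m

Displacement is the signed area under the v-t curve.
0–6 s: ½(-11 + -7)(6) = -54 m
6–10 s: ½(-7 + 6)(4) = -2 m
Net displacement = -56 m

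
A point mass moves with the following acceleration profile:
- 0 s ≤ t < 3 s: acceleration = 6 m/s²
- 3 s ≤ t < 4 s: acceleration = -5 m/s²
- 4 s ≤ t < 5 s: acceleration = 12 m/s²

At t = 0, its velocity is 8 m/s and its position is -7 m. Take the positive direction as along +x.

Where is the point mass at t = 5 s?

On each constant-a segment, Δv = aΔt and Δx = v₀Δt + ½aΔt²; chain segment to segment.
0–3 s: v starts 8 m/s; Δx = 8·3 + ½·6·3² = 51 m; v ends 26 m/s.
3–4 s: v starts 26 m/s; Δx = 26·1 + ½·-5·1² = 23.5 m; v ends 21 m/s.
4–5 s: v starts 21 m/s; Δx = 21·1 + ½·12·1² = 27 m; v ends 33 m/s.
x(5) = -7 + Σ Δx = 94.5 m.

94.5 m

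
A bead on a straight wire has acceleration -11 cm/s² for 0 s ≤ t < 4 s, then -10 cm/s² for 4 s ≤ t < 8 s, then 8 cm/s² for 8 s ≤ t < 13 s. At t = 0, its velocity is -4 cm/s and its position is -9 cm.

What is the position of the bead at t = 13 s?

-725 cm

On each constant-a segment, Δv = aΔt and Δx = v₀Δt + ½aΔt²; chain segment to segment.
0–4 s: v starts -4 cm/s; Δx = -4·4 + ½·-11·4² = -104 cm; v ends -48 cm/s.
4–8 s: v starts -48 cm/s; Δx = -48·4 + ½·-10·4² = -272 cm; v ends -88 cm/s.
8–13 s: v starts -88 cm/s; Δx = -88·5 + ½·8·5² = -340 cm; v ends -48 cm/s.
x(13) = -9 + Σ Δx = -725 cm.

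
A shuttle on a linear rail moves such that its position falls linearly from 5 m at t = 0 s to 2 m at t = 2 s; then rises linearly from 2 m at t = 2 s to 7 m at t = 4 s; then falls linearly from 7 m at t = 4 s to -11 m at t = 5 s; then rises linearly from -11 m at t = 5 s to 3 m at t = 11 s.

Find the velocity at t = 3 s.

2.5 m/s

Velocity is the slope of the x-t graph on 2–4 s: (7 − 2)/(4 − 2) = 2.5 m/s.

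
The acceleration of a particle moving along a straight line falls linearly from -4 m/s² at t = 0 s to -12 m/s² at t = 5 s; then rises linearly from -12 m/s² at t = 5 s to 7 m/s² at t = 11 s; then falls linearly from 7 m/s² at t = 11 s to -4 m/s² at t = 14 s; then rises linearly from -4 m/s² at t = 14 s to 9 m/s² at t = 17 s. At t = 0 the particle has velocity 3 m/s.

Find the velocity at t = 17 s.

Δv equals the area under the a-t graph; then v = v₀ + Δv.
0–5 s: ½(-4 + -12)(5) = -40 m/s
5–11 s: ½(-12 + 7)(6) = -15 m/s
11–14 s: ½(7 + -4)(3) = 4.5 m/s
14–17 s: ½(-4 + 9)(3) = 7.5 m/s
Δv = -43 m/s, so v(17) = 3 + (-43) = -40 m/s.

-40 m/s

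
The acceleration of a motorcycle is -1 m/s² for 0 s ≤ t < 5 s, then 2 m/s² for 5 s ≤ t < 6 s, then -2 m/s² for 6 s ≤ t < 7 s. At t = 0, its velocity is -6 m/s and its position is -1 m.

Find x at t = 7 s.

-63.5 m

On each constant-a segment, Δv = aΔt and Δx = v₀Δt + ½aΔt²; chain segment to segment.
0–5 s: v starts -6 m/s; Δx = -6·5 + ½·-1·5² = -42.5 m; v ends -11 m/s.
5–6 s: v starts -11 m/s; Δx = -11·1 + ½·2·1² = -10 m; v ends -9 m/s.
6–7 s: v starts -9 m/s; Δx = -9·1 + ½·-2·1² = -10 m; v ends -11 m/s.
x(7) = -1 + Σ Δx = -63.5 m.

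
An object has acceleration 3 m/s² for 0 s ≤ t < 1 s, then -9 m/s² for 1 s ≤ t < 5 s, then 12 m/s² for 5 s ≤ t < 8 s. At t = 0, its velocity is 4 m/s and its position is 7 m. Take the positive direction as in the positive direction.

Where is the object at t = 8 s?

On each constant-a segment, Δv = aΔt and Δx = v₀Δt + ½aΔt²; chain segment to segment.
0–1 s: v starts 4 m/s; Δx = 4·1 + ½·3·1² = 5.5 m; v ends 7 m/s.
1–5 s: v starts 7 m/s; Δx = 7·4 + ½·-9·4² = -44 m; v ends -29 m/s.
5–8 s: v starts -29 m/s; Δx = -29·3 + ½·12·3² = -33 m; v ends 7 m/s.
x(8) = 7 + Σ Δx = -64.5 m.

-64.5 m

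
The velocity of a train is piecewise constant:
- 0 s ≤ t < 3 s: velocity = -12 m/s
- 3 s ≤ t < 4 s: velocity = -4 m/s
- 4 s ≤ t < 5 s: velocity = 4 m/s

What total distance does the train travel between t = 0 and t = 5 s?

44 m

Distance (not displacement) is the total path length: add the absolute areas under v-t.
0–3 s: |-12| × 3 = 36 m
3–4 s: |-4| × 1 = 4 m
4–5 s: |4| × 1 = 4 m
Total distance = 44 m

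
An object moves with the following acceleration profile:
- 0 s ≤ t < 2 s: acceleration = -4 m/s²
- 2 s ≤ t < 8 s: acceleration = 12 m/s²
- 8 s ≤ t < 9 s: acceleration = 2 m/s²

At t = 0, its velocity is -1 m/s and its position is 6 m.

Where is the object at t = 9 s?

222 m

On each constant-a segment, Δv = aΔt and Δx = v₀Δt + ½aΔt²; chain segment to segment.
0–2 s: v starts -1 m/s; Δx = -1·2 + ½·-4·2² = -10 m; v ends -9 m/s.
2–8 s: v starts -9 m/s; Δx = -9·6 + ½·12·6² = 162 m; v ends 63 m/s.
8–9 s: v starts 63 m/s; Δx = 63·1 + ½·2·1² = 64 m; v ends 65 m/s.
x(9) = 6 + Σ Δx = 222 m.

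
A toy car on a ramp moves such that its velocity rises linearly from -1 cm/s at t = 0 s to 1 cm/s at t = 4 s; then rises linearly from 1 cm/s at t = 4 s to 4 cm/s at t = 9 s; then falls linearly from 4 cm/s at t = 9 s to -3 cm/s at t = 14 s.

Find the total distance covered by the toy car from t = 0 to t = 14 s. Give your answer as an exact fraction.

Distance (not displacement) is the total path length: add the absolute areas under v-t.
0–4 s: v = 0 at t = 2 s; triangle areas 1 + 1 = 2 cm
4–9 s: |½(1 + 4)(5)| = 12.5 cm
9–14 s: v = 0 at t = 83/7 s; triangle areas 40/7 + 45/14 = 125/14 cm
Total distance = 164/7 cm

164/7 cm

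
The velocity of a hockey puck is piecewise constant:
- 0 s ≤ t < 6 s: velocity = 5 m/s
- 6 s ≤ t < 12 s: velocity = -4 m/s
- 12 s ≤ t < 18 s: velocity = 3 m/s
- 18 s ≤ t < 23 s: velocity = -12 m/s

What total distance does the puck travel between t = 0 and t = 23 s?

Distance (not displacement) is the total path length: add the absolute areas under v-t.
0–6 s: |5| × 6 = 30 m
6–12 s: |-4| × 6 = 24 m
12–18 s: |3| × 6 = 18 m
18–23 s: |-12| × 5 = 60 m
Total distance = 132 m

132 m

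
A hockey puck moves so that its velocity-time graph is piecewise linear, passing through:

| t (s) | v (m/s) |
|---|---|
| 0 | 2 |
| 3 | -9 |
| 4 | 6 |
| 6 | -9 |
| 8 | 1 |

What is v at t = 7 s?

On 6–8 s the graph is linear from -9 to 1 m/s: v(7) = -9 + (1 − -9)·(7 − 6)/(8 − 6) = -4 m/s.

-4 m/s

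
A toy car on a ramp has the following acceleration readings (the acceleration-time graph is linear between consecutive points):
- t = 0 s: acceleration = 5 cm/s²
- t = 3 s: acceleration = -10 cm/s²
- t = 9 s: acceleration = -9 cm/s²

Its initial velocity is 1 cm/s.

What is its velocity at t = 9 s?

Δv equals the area under the a-t graph; then v = v₀ + Δv.
0–3 s: ½(5 + -10)(3) = -7.5 cm/s
3–9 s: ½(-10 + -9)(6) = -57 cm/s
Δv = -64.5 cm/s, so v(9) = 1 + (-64.5) = -63.5 cm/s.

-63.5 cm/s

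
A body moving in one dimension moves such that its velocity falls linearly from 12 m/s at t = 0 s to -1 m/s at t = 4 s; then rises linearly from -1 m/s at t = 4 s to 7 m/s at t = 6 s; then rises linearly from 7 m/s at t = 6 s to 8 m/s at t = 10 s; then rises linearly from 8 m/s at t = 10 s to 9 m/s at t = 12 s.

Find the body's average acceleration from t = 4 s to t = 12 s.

Average acceleration = Δv/Δt = (9 − -1)/(12 − 4) = 1.25 m/s².

1.25 m/s²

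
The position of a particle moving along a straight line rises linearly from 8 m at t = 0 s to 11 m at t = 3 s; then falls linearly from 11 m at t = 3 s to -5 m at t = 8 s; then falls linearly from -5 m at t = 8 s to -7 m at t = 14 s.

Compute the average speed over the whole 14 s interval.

Average speed = (total path length)/(elapsed time); on a piecewise-linear x-t graph the path length is Σ|Δx|.
0–3 s: |Δx| = |11 − 8| = 3 m
3–8 s: |Δx| = |-5 − 11| = 16 m
8–14 s: |Δx| = |-7 − -5| = 2 m
Total path = 21 m; average speed = 21/14 = 1.5 m/s.

1.5 m/s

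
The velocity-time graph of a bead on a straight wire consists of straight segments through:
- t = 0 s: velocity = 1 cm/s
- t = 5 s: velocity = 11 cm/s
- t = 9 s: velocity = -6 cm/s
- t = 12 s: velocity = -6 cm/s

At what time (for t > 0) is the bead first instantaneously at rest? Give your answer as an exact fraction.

v changes sign on 5–9 s (from 11 to -6); the graph is linear there, so v = 0 at t = 5 + (-11)·(9 − 5)/(-6 − 11) = 129/17 s.

t = 129/17 s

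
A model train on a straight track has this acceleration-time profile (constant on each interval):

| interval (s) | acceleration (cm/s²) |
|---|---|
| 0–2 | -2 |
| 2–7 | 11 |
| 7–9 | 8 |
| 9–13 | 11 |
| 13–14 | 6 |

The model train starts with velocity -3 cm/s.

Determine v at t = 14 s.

Δv equals the area under the a-t graph; then v = v₀ + Δv.
0–2 s: -2 × 2 = -4 cm/s
2–7 s: 11 × 5 = 55 cm/s
7–9 s: 8 × 2 = 16 cm/s
9–13 s: 11 × 4 = 44 cm/s
13–14 s: 6 × 1 = 6 cm/s
Δv = 117 cm/s, so v(14) = -3 + (117) = 114 cm/s.

114 cm/s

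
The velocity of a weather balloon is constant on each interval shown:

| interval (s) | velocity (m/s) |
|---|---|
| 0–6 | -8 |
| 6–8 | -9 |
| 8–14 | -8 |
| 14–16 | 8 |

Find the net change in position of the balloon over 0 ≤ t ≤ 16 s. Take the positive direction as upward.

-98 m

Displacement is the signed area under the v-t curve.
0–6 s: -8 × 6 = -48 m
6–8 s: -9 × 2 = -18 m
8–14 s: -8 × 6 = -48 m
14–16 s: 8 × 2 = 16 m
Net displacement = -98 m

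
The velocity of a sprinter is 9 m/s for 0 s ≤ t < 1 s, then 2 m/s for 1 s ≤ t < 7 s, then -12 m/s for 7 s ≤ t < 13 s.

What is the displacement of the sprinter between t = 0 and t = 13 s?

-51 m

Displacement is the signed area under the v-t curve.
0–1 s: 9 × 1 = 9 m
1–7 s: 2 × 6 = 12 m
7–13 s: -12 × 6 = -72 m
Net displacement = -51 m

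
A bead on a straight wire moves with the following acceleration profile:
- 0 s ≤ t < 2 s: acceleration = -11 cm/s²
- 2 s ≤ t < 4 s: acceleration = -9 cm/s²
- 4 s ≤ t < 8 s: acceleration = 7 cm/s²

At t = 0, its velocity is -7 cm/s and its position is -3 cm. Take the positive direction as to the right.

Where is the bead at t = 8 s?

-247 cm

On each constant-a segment, Δv = aΔt and Δx = v₀Δt + ½aΔt²; chain segment to segment.
0–2 s: v starts -7 cm/s; Δx = -7·2 + ½·-11·2² = -36 cm; v ends -29 cm/s.
2–4 s: v starts -29 cm/s; Δx = -29·2 + ½·-9·2² = -76 cm; v ends -47 cm/s.
4–8 s: v starts -47 cm/s; Δx = -47·4 + ½·7·4² = -132 cm; v ends -19 cm/s.
x(8) = -3 + Σ Δx = -247 cm.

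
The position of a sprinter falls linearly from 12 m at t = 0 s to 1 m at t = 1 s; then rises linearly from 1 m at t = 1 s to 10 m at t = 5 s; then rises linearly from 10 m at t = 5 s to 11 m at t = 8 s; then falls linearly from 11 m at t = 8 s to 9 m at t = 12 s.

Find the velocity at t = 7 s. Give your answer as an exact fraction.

1/3 m/s

Velocity is the slope of the x-t graph on 5–8 s: (11 − 10)/(8 − 5) = 1/3 m/s.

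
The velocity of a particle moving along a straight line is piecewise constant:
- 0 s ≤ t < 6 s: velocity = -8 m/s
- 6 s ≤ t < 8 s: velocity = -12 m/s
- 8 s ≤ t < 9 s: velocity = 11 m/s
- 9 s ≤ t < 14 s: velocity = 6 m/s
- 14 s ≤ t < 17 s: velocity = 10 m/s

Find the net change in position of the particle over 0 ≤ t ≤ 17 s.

Displacement is the signed area under the v-t curve.
0–6 s: -8 × 6 = -48 m
6–8 s: -12 × 2 = -24 m
8–9 s: 11 × 1 = 11 m
9–14 s: 6 × 5 = 30 m
14–17 s: 10 × 3 = 30 m
Net displacement = -1 m

-1 m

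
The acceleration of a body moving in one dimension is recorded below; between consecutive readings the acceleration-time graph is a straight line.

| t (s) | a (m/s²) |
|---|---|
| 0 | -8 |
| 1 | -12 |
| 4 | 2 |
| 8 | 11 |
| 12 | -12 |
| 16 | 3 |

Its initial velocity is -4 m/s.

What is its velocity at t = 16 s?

-23 m/s

Δv equals the area under the a-t graph; then v = v₀ + Δv.
0–1 s: ½(-8 + -12)(1) = -10 m/s
1–4 s: ½(-12 + 2)(3) = -15 m/s
4–8 s: ½(2 + 11)(4) = 26 m/s
8–12 s: ½(11 + -12)(4) = -2 m/s
12–16 s: ½(-12 + 3)(4) = -18 m/s
Δv = -19 m/s, so v(16) = -4 + (-19) = -23 m/s.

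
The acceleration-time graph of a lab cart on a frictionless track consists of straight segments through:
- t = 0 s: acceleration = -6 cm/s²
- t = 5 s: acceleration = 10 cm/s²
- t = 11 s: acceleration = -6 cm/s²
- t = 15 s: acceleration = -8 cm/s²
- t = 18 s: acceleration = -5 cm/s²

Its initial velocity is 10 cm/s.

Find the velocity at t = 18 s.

-15.5 cm/s

Δv equals the area under the a-t graph; then v = v₀ + Δv.
0–5 s: ½(-6 + 10)(5) = 10 cm/s
5–11 s: ½(10 + -6)(6) = 12 cm/s
11–15 s: ½(-6 + -8)(4) = -28 cm/s
15–18 s: ½(-8 + -5)(3) = -19.5 cm/s
Δv = -25.5 cm/s, so v(18) = 10 + (-25.5) = -15.5 cm/s.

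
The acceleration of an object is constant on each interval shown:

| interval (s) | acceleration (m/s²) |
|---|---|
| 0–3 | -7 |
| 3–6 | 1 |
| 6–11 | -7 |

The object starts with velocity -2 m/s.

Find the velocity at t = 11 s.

-55 m/s

Δv equals the area under the a-t graph; then v = v₀ + Δv.
0–3 s: -7 × 3 = -21 m/s
3–6 s: 1 × 3 = 3 m/s
6–11 s: -7 × 5 = -35 m/s
Δv = -53 m/s, so v(11) = -2 + (-53) = -55 m/s.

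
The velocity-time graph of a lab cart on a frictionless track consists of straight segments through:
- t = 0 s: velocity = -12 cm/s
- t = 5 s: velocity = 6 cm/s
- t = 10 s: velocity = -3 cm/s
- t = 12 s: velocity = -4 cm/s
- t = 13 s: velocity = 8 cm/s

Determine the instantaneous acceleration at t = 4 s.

3.6 cm/s²

Acceleration is the slope of the v-t graph on 0–5 s: (6 − -12)/(5 − 0) = 3.6 cm/s².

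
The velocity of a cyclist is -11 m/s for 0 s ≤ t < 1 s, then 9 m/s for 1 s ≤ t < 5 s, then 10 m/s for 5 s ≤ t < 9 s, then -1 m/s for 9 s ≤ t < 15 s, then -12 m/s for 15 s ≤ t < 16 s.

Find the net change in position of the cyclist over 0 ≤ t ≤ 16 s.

Net displacement equals the area under the velocity-time graph (areas below the axis count negative).
0–1 s: -11 × 1 = -11 m
1–5 s: 9 × 4 = 36 m
5–9 s: 10 × 4 = 40 m
9–15 s: -1 × 6 = -6 m
15–16 s: -12 × 1 = -12 m
Net displacement = 47 m

47 m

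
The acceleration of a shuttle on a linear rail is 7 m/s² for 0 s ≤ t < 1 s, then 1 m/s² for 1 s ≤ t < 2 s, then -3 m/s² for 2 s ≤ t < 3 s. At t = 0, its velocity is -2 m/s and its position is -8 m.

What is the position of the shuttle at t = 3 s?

On each constant-a segment, Δv = aΔt and Δx = v₀Δt + ½aΔt²; chain segment to segment.
0–1 s: v starts -2 m/s; Δx = -2·1 + ½·7·1² = 1.5 m; v ends 5 m/s.
1–2 s: v starts 5 m/s; Δx = 5·1 + ½·1·1² = 5.5 m; v ends 6 m/s.
2–3 s: v starts 6 m/s; Δx = 6·1 + ½·-3·1² = 4.5 m; v ends 3 m/s.
x(3) = -8 + Σ Δx = 3.5 m.

3.5 m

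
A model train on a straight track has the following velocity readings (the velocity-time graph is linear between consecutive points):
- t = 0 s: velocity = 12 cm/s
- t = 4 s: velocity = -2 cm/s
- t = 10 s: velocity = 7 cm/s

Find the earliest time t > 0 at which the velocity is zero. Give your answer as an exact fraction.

v changes sign on 0–4 s (from 12 to -2); the graph is linear there, so v = 0 at t = 0 + (-12)·(4 − 0)/(-2 − 12) = 24/7 s.

t = 24/7 s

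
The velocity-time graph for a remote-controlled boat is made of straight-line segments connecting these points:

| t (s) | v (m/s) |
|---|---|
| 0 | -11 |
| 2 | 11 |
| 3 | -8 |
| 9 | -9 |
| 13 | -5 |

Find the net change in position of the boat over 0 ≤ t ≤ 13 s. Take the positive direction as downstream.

Displacement is the signed area under the v-t curve.
0–2 s: ½(-11 + 11)(2) = 0 m
2–3 s: ½(11 + -8)(1) = 1.5 m
3–9 s: ½(-8 + -9)(6) = -51 m
9–13 s: ½(-9 + -5)(4) = -28 m
Net displacement = -77.5 m

-77.5 m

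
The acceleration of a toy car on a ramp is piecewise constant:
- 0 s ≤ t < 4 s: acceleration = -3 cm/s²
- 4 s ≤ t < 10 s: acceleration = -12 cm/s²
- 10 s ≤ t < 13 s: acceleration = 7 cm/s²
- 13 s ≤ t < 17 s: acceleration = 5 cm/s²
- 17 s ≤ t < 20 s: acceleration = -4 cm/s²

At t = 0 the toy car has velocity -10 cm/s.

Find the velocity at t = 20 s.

Δv equals the area under the a-t graph; then v = v₀ + Δv.
0–4 s: -3 × 4 = -12 cm/s
4–10 s: -12 × 6 = -72 cm/s
10–13 s: 7 × 3 = 21 cm/s
13–17 s: 5 × 4 = 20 cm/s
17–20 s: -4 × 3 = -12 cm/s
Δv = -55 cm/s, so v(20) = -10 + (-55) = -65 cm/s.

-65 cm/s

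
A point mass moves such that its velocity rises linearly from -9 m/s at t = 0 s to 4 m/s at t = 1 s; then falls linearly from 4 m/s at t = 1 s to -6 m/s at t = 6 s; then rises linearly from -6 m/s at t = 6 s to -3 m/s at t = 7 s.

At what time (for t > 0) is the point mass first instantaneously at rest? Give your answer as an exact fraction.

v changes sign on 0–1 s (from -9 to 4); the graph is linear there, so v = 0 at t = 0 + (9)·(1 − 0)/(4 − -9) = 9/13 s.

t = 9/13 s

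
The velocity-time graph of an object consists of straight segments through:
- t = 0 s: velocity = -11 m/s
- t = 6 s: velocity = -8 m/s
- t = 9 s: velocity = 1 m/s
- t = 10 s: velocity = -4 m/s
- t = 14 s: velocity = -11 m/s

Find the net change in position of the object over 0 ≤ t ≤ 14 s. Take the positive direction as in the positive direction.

-99 m

Net displacement equals the area under the velocity-time graph (areas below the axis count negative).
0–6 s: ½(-11 + -8)(6) = -57 m
6–9 s: ½(-8 + 1)(3) = -10.5 m
9–10 s: ½(1 + -4)(1) = -1.5 m
10–14 s: ½(-4 + -11)(4) = -30 m
Net displacement = -99 m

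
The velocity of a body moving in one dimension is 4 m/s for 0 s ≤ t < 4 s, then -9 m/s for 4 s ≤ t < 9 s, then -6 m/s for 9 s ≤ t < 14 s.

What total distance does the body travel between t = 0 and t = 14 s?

Distance (not displacement) is the total path length: add the absolute areas under v-t.
0–4 s: |4| × 4 = 16 m
4–9 s: |-9| × 5 = 45 m
9–14 s: |-6| × 5 = 30 m
Total distance = 91 m

91 m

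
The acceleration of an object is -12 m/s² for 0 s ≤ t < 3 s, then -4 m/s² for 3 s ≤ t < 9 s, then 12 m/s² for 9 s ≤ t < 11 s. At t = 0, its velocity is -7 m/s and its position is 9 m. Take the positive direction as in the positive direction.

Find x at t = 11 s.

-506 m

On each constant-a segment, Δv = aΔt and Δx = v₀Δt + ½aΔt²; chain segment to segment.
0–3 s: v starts -7 m/s; Δx = -7·3 + ½·-12·3² = -75 m; v ends -43 m/s.
3–9 s: v starts -43 m/s; Δx = -43·6 + ½·-4·6² = -330 m; v ends -67 m/s.
9–11 s: v starts -67 m/s; Δx = -67·2 + ½·12·2² = -110 m; v ends -43 m/s.
x(11) = 9 + Σ Δx = -506 m.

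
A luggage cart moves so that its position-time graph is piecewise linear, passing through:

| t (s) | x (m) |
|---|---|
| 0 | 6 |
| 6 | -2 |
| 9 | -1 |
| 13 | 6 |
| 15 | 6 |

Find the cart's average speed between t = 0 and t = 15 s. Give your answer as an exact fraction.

Average speed = (total path length)/(elapsed time); on a piecewise-linear x-t graph the path length is Σ|Δx|.
0–6 s: |Δx| = |-2 − 6| = 8 m
6–9 s: |Δx| = |-1 − -2| = 1 m
9–13 s: |Δx| = |6 − -1| = 7 m
13–15 s: |Δx| = |6 − 6| = 0 m
Total path = 16 m; average speed = 16/15 = 16/15 m/s.

16/15 m/s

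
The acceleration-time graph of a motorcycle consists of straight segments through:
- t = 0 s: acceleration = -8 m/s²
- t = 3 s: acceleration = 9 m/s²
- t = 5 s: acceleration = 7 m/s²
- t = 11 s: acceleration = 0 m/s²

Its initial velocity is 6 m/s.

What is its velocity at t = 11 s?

44.5 m/s

Δv equals the area under the a-t graph; then v = v₀ + Δv.
0–3 s: ½(-8 + 9)(3) = 1.5 m/s
3–5 s: ½(9 + 7)(2) = 16 m/s
5–11 s: ½(7 + 0)(6) = 21 m/s
Δv = 38.5 m/s, so v(11) = 6 + (38.5) = 44.5 m/s.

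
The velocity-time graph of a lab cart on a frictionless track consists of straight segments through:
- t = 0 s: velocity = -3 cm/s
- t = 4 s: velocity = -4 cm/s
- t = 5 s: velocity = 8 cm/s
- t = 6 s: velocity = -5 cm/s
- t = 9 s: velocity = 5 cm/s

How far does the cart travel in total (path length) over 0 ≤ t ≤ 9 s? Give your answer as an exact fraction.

Total distance travelled is ∫|v| dt — sum the magnitudes of each area piece.
0–4 s: |½(-3 + -4)(4)| = 14 cm
4–5 s: v = 0 at t = 13/3 s; triangle areas 2/3 + 8/3 = 10/3 cm
5–6 s: v = 0 at t = 73/13 s; triangle areas 32/13 + 25/26 = 89/26 cm
6–9 s: v = 0 at t = 7.5 s; triangle areas 3.75 + 3.75 = 7.5 cm
Total distance = 1102/39 cm

1102/39 cm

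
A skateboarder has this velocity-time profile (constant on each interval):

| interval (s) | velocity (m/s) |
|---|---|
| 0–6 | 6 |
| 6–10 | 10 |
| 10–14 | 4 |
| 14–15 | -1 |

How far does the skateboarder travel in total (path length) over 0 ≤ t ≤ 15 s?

93 m

Distance (not displacement) is the total path length: add the absolute areas under v-t.
0–6 s: |6| × 6 = 36 m
6–10 s: |10| × 4 = 40 m
10–14 s: |4| × 4 = 16 m
14–15 s: |-1| × 1 = 1 m
Total distance = 93 m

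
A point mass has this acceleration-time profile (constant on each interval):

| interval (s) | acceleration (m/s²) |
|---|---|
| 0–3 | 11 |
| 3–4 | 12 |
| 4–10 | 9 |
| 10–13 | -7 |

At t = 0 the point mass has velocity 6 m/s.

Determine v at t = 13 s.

84 m/s

Δv equals the area under the a-t graph; then v = v₀ + Δv.
0–3 s: 11 × 3 = 33 m/s
3–4 s: 12 × 1 = 12 m/s
4–10 s: 9 × 6 = 54 m/s
10–13 s: -7 × 3 = -21 m/s
Δv = 78 m/s, so v(13) = 6 + (78) = 84 m/s.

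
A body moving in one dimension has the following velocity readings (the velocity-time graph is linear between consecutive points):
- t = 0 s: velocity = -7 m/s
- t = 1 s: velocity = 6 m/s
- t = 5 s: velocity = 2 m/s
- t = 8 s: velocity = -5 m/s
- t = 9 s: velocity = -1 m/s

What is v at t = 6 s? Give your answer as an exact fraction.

-1/3 m/s

On 5–8 s the graph is linear from 2 to -5 m/s: v(6) = 2 + (-5 − 2)·(6 − 5)/(8 − 5) = -1/3 m/s.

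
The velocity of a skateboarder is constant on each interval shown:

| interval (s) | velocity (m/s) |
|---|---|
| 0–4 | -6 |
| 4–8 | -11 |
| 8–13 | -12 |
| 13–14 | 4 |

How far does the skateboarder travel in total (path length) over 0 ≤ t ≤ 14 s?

132 m

Total distance travelled is ∫|v| dt — sum the magnitudes of each area piece.
0–4 s: |-6| × 4 = 24 m
4–8 s: |-11| × 4 = 44 m
8–13 s: |-12| × 5 = 60 m
13–14 s: |4| × 1 = 4 m
Total distance = 132 m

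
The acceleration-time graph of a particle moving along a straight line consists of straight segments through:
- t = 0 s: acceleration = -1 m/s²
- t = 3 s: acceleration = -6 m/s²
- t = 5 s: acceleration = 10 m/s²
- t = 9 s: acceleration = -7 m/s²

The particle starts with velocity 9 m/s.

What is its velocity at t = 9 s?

8.5 m/s

Δv equals the area under the a-t graph; then v = v₀ + Δv.
0–3 s: ½(-1 + -6)(3) = -10.5 m/s
3–5 s: ½(-6 + 10)(2) = 4 m/s
5–9 s: ½(10 + -7)(4) = 6 m/s
Δv = -0.5 m/s, so v(9) = 9 + (-0.5) = 8.5 m/s.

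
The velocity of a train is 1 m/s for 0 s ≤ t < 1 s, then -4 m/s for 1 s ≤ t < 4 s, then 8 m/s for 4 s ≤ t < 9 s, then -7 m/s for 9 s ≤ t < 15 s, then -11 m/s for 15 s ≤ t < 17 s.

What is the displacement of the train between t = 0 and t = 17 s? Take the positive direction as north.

Displacement is the signed area under the v-t curve.
0–1 s: 1 × 1 = 1 m
1–4 s: -4 × 3 = -12 m
4–9 s: 8 × 5 = 40 m
9–15 s: -7 × 6 = -42 m
15–17 s: -11 × 2 = -22 m
Net displacement = -35 m

-35 m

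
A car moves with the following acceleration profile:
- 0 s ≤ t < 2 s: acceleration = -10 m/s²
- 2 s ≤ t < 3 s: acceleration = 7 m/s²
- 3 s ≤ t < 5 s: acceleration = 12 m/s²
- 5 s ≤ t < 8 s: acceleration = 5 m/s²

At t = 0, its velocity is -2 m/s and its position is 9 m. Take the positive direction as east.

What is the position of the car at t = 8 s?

On each constant-a segment, Δv = aΔt and Δx = v₀Δt + ½aΔt²; chain segment to segment.
0–2 s: v starts -2 m/s; Δx = -2·2 + ½·-10·2² = -24 m; v ends -22 m/s.
2–3 s: v starts -22 m/s; Δx = -22·1 + ½·7·1² = -18.5 m; v ends -15 m/s.
3–5 s: v starts -15 m/s; Δx = -15·2 + ½·12·2² = -6 m; v ends 9 m/s.
5–8 s: v starts 9 m/s; Δx = 9·3 + ½·5·3² = 49.5 m; v ends 24 m/s.
x(8) = 9 + Σ Δx = 10 m.

10 m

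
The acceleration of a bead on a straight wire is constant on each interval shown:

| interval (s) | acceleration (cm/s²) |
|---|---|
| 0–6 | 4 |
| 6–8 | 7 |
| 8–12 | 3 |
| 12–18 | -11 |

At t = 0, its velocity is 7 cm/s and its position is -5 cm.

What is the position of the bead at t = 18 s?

533 cm

On each constant-a segment, Δv = aΔt and Δx = v₀Δt + ½aΔt²; chain segment to segment.
0–6 s: v starts 7 cm/s; Δx = 7·6 + ½·4·6² = 114 cm; v ends 31 cm/s.
6–8 s: v starts 31 cm/s; Δx = 31·2 + ½·7·2² = 76 cm; v ends 45 cm/s.
8–12 s: v starts 45 cm/s; Δx = 45·4 + ½·3·4² = 204 cm; v ends 57 cm/s.
12–18 s: v starts 57 cm/s; Δx = 57·6 + ½·-11·6² = 144 cm; v ends -9 cm/s.
x(18) = -5 + Σ Δx = 533 cm.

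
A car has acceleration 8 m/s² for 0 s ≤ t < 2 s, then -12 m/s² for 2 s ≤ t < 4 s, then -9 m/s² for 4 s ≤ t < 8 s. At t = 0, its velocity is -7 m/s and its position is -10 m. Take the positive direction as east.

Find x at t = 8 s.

On each constant-a segment, Δv = aΔt and Δx = v₀Δt + ½aΔt²; chain segment to segment.
0–2 s: v starts -7 m/s; Δx = -7·2 + ½·8·2² = 2 m; v ends 9 m/s.
2–4 s: v starts 9 m/s; Δx = 9·2 + ½·-12·2² = -6 m; v ends -15 m/s.
4–8 s: v starts -15 m/s; Δx = -15·4 + ½·-9·4² = -132 m; v ends -51 m/s.
x(8) = -10 + Σ Δx = -146 m.

-146 m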